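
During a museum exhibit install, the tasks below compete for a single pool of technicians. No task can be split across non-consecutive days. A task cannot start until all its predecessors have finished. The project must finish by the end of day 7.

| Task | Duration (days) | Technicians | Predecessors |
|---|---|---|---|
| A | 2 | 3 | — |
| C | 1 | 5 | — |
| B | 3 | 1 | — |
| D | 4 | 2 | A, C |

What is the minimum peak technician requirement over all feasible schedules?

5

Early-start (A@1, C@1, B@1, D@3) gives peak 9: d1:9  d2:4  d3:3  d4:2  d5:2  d6:2  d7:0.
Shift C→3, B→4, D→4.
Schedule A@1, C@3, B@4, D@4: d1:3  d2:3  d3:5  d4:3  d5:3  d6:3  d7:2 — peak 5.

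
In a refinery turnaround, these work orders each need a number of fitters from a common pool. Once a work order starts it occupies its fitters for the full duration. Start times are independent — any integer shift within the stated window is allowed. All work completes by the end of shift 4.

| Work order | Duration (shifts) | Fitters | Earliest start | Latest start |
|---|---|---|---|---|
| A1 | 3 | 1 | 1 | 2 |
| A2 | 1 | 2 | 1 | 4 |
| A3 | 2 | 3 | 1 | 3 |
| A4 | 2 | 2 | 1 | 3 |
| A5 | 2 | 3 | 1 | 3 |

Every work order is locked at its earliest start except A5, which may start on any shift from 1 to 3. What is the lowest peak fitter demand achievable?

A5@1: s1:11  s2:9  s3:1  s4:0 → peak 11
A5@2: s1:8  s2:9  s3:4  s4:0 → peak 9
A5@3: s1:8  s2:6  s3:4  s4:3 → peak 8
Best is A5@3, peak 8.

8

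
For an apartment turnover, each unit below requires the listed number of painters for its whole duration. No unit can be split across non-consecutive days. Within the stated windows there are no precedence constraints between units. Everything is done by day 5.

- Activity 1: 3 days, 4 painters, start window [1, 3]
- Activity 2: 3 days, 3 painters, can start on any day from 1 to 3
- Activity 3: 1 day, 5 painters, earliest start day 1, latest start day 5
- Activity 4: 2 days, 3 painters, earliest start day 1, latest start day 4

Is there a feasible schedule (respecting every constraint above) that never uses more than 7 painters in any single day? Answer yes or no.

no

The minimum achievable peak is 8; 7 < 8, so no feasible schedule stays within the cap.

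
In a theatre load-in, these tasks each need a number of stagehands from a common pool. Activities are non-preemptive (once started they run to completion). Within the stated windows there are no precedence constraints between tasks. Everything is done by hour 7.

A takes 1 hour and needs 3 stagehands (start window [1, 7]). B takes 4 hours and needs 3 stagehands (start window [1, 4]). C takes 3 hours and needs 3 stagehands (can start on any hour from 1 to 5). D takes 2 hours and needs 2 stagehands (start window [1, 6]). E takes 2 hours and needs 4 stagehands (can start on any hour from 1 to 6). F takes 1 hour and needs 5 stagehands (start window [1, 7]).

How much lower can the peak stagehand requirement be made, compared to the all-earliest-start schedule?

Early-start peak: h1:20  h2:12  h3:6  h4:3  h5:0  h6:0  h7:0 ⇒ 20.
Leveled (A@1, B@1, C@2, D@5, E@5, F@7): h1:6  h2:6  h3:6  h4:6  h5:6  h6:6  h7:5 ⇒ 6.
Reduction 20 − 6 = 14.

14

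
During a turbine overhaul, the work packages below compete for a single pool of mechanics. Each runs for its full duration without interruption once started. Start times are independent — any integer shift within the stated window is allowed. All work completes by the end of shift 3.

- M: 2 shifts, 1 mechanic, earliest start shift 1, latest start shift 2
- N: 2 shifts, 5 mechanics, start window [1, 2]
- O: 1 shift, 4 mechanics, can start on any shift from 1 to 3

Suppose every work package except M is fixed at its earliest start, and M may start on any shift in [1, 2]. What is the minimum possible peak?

9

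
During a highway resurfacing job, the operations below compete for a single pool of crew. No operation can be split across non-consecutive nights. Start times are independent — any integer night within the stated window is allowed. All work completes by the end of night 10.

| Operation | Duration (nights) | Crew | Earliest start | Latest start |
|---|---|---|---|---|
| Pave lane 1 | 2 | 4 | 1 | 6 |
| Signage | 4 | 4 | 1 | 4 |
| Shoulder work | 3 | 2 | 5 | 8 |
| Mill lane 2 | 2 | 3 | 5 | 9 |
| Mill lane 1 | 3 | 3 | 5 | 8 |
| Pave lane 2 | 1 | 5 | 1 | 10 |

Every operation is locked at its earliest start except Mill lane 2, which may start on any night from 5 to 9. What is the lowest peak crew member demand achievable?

Mill lane 2@5: n1:13  n2:8  n3:4  n4:4  n5:8  n6:8  n7:5  n8:0  n9:0  n10:0 → peak 13
Mill lane 2@6: n1:13  n2:8  n3:4  n4:4  n5:5  n6:8  n7:8  n8:0  n9:0  n10:0 → peak 13
Mill lane 2@7: n1:13  n2:8  n3:4  n4:4  n5:5  n6:5  n7:8  n8:3  n9:0  n10:0 → peak 13
Mill lane 2@8: n1:13  n2:8  n3:4  n4:4  n5:5  n6:5  n7:5  n8:3  n9:3  n10:0 → peak 13
Mill lane 2@9: n1:13  n2:8  n3:4  n4:4  n5:5  n6:5  n7:5  n8:0  n9:3  n10:3 → peak 13
Best is Mill lane 2@5, peak 13.

13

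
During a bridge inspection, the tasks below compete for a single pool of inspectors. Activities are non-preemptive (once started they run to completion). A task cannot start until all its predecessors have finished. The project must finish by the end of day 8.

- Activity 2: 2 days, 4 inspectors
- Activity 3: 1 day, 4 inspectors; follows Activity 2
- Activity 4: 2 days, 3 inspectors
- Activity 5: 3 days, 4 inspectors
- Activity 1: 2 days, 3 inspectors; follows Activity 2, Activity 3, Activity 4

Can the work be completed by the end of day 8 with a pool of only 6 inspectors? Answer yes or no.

The minimum achievable peak is 7; 6 < 7, so no feasible schedule stays within the cap.

no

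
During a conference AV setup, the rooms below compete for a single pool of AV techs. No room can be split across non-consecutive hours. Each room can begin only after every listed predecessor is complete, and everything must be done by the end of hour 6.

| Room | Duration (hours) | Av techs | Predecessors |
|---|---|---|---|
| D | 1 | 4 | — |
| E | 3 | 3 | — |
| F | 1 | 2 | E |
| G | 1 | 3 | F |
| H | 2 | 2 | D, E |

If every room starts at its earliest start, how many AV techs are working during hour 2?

3

At early start, hour 2 has: E.
Demand: 3 = 3.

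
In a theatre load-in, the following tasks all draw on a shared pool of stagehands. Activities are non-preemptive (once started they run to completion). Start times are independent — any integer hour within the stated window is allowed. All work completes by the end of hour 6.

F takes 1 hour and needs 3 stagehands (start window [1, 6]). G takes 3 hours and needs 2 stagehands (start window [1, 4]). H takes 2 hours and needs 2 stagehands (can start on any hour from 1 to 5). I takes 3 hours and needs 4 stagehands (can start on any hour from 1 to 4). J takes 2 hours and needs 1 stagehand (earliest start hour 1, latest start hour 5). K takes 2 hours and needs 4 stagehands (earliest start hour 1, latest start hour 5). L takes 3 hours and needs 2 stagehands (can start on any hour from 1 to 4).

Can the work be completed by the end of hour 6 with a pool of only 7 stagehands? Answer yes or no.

no

The minimum achievable peak is 8; 7 < 8, so no feasible schedule stays within the cap.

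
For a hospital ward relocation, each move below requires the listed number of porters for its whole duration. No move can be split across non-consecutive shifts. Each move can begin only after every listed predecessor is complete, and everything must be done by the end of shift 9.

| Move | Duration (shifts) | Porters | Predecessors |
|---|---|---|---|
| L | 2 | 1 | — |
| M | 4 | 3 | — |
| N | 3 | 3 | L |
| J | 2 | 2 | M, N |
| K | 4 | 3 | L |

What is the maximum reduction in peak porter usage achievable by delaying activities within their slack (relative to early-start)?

3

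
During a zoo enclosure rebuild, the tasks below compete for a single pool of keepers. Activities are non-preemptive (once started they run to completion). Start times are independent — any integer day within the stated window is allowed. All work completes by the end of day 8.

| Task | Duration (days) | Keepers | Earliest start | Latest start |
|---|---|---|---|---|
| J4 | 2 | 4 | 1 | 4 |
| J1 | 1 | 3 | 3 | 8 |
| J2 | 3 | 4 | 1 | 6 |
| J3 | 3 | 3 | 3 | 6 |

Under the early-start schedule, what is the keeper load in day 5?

3

At early start, day 5 has: J3.
Demand: 3 = 3.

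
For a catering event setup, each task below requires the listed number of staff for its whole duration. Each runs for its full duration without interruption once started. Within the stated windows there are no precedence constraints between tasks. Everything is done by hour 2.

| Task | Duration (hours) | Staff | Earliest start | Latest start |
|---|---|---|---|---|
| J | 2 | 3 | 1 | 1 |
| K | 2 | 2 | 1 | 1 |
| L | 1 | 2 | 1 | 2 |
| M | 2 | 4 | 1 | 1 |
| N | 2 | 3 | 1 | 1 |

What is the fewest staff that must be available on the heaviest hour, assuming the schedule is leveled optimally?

14

Schedule J@1, K@1, L@1, M@1, N@1: h1:14  h2:12 — peak 14.
No arrangement of the 2 feasible schedules does better.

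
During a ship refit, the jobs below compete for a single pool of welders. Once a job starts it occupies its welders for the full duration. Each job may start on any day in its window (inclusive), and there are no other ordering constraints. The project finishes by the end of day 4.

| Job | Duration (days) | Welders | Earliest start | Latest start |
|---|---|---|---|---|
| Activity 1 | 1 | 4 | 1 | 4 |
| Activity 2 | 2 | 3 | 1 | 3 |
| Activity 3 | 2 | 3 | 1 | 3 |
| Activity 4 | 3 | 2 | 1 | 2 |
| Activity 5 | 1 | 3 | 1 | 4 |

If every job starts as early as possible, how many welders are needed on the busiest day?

Early-start schedule: Activity 1@1, Activity 2@1, Activity 3@1, Activity 4@1, Activity 5@1.
Load per day: day 1: 15, day 2: 8, day 3: 2, day 4: 0.
Peak is 15.

15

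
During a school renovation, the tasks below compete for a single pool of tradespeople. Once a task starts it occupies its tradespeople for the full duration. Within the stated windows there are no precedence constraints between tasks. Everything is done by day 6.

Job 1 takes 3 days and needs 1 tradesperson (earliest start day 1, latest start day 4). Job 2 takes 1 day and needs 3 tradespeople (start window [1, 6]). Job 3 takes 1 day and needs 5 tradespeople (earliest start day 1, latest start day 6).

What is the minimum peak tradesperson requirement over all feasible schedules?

5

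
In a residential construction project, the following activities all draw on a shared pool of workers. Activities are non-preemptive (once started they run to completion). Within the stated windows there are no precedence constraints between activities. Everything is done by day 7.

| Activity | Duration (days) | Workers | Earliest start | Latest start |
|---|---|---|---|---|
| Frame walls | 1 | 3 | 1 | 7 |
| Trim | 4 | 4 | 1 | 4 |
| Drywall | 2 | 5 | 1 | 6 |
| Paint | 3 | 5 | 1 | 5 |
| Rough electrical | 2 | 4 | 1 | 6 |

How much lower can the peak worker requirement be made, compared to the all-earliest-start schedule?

Early-start peak: d1:21  d2:18  d3:9  d4:4  d5:0  d6:0  d7:0 ⇒ 21.
Leveled (Frame walls@1, Trim@1, Drywall@2, Paint@4, Rough electrical@5): d1:7  d2:9  d3:9  d4:9  d5:9  d6:9  d7:0 ⇒ 9.
Reduction 21 − 9 = 12.

12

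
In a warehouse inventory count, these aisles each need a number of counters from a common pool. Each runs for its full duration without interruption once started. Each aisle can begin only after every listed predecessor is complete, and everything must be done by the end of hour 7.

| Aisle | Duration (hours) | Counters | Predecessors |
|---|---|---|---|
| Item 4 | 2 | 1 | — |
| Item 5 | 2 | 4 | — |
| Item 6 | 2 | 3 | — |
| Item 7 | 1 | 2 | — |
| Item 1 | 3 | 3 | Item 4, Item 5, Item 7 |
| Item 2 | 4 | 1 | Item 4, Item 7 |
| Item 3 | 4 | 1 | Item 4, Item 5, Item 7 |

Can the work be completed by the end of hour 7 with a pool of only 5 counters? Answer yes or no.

yes

Schedule Item 4@1, Item 5@1, Item 6@3, Item 7@3, Item 1@5, Item 2@4, Item 3@4: h1:5  h2:5  h3:5  h4:5  h5:5  h6:5  h7:5 — peak 5 ≤ 5.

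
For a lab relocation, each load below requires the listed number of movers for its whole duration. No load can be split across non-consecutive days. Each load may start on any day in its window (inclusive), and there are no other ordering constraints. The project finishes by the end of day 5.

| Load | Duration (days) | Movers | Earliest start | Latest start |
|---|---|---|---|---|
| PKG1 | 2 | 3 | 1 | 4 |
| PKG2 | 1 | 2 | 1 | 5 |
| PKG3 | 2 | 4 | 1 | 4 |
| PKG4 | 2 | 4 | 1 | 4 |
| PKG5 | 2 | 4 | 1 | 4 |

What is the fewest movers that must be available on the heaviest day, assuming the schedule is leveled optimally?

Early-start (PKG1@1, PKG2@1, PKG3@1, PKG4@1, PKG5@1) gives peak 17: d1:17  d2:15  d3:0  d4:0  d5:0.
Shift PKG3→2, PKG4→3, PKG5→4.
Schedule PKG1@1, PKG2@1, PKG3@2, PKG4@3, PKG5@4: d1:5  d2:7  d3:8  d4:8  d5:4 — peak 8.

8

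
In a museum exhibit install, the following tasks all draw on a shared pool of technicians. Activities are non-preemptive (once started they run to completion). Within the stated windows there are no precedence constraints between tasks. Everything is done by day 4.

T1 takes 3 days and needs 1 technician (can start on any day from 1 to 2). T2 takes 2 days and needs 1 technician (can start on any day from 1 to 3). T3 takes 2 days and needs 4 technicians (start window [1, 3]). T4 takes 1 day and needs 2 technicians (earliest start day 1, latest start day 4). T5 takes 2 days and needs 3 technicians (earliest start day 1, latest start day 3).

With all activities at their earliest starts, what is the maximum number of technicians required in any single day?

11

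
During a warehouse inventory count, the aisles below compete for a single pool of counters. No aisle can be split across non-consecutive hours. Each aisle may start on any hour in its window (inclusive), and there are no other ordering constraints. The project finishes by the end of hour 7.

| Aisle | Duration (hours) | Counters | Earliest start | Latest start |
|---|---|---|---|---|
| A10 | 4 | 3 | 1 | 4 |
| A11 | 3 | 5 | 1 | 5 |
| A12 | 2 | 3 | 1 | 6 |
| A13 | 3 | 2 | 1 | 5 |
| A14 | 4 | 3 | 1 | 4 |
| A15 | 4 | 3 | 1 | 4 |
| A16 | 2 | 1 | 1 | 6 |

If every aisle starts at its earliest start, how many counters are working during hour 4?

9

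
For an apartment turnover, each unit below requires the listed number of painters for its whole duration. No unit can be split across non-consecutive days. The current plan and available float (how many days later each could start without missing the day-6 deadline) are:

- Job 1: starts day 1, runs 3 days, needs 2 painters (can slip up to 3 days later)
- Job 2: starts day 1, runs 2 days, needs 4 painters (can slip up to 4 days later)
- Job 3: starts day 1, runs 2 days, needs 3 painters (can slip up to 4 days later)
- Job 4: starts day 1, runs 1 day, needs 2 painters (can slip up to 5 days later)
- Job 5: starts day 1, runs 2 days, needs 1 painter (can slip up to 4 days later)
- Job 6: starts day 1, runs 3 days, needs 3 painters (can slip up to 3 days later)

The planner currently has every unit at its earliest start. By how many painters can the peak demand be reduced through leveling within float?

9

Early-start peak: d1:15  d2:13  d3:5  d4:0  d5:0  d6:0 ⇒ 15.
Leveled (Job 1@1, Job 2@1, Job 3@3, Job 4@5, Job 5@5, Job 6@4): d1:6  d2:6  d3:5  d4:6  d5:6  d6:4 ⇒ 6.
Reduction 15 − 6 = 9.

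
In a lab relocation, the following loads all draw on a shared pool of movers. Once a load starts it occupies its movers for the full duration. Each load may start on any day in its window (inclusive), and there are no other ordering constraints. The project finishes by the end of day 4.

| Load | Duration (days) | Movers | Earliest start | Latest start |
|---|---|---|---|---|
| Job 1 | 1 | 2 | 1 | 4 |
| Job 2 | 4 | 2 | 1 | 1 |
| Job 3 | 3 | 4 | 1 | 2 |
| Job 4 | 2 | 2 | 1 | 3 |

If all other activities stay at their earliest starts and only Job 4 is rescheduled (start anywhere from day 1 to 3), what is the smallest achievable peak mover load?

Job 4@1: d1:10  d2:8  d3:6  d4:2 → peak 10
Job 4@2: d1:8  d2:8  d3:8  d4:2 → peak 8
Job 4@3: d1:8  d2:6  d3:8  d4:4 → peak 8
Best is Job 4@2, peak 8.

8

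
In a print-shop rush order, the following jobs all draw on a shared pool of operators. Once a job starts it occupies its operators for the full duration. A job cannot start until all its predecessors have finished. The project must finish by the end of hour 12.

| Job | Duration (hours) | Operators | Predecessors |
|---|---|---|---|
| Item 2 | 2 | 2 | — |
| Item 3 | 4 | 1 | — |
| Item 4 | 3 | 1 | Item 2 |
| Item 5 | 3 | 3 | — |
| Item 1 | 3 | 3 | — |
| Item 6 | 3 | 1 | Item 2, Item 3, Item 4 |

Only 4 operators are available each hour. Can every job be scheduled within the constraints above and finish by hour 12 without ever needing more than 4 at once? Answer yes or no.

yes

Schedule Item 2@1, Item 3@1, Item 4@3, Item 5@5, Item 1@8, Item 6@6: h1:3  h2:3  h3:2  h4:2  h5:4  h6:4  h7:4  h8:4  h9:3  h10:3  h11:0  h12:0 — peak 4 ≤ 4.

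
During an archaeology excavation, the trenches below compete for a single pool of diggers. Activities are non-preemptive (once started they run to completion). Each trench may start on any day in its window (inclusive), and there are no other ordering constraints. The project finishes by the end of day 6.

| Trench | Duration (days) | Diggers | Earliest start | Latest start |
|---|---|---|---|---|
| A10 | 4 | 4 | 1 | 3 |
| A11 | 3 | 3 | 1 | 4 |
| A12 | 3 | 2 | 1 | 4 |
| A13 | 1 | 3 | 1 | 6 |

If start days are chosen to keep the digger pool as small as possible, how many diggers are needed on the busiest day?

7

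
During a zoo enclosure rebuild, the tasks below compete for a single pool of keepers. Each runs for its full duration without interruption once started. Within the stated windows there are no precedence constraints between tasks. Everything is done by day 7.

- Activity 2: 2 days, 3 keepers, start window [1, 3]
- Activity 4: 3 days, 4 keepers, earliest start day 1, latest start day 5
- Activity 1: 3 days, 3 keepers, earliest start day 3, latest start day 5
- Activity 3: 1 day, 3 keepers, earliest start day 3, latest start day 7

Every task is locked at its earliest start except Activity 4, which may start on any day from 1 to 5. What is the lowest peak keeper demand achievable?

7

Activity 4@1: d1:7  d2:7  d3:10  d4:3  d5:3  d6:0  d7:0 → peak 10
Activity 4@2: d1:3  d2:7  d3:10  d4:7  d5:3  d6:0  d7:0 → peak 10
Activity 4@3: d1:3  d2:3  d3:10  d4:7  d5:7  d6:0  d7:0 → peak 10
Activity 4@4: d1:3  d2:3  d3:6  d4:7  d5:7  d6:4  d7:0 → peak 7
Activity 4@5: d1:3  d2:3  d3:6  d4:3  d5:7  d6:4  d7:4 → peak 7
Best is Activity 4@4, peak 7.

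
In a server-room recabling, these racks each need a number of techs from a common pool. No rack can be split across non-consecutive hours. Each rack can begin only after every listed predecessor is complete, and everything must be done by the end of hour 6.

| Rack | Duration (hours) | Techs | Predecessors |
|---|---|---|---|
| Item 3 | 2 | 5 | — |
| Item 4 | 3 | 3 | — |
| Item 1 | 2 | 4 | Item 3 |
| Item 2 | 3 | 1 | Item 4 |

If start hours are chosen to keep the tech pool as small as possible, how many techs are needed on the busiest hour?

8

Schedule Item 3@1, Item 4@1, Item 1@3, Item 2@4: h1:8  h2:8  h3:7  h4:5  h5:1  h6:1 — peak 8.
No arrangement of the 6 feasible schedules does better.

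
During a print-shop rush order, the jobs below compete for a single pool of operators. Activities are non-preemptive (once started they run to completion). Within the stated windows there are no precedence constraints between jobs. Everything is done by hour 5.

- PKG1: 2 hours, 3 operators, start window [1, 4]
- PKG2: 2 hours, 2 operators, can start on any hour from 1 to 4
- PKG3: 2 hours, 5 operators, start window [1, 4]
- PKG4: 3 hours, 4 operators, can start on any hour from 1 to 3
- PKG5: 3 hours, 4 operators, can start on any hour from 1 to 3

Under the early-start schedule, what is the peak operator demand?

Early-start schedule: PKG1@1, PKG2@1, PKG3@1, PKG4@1, PKG5@1.
Load per hour: hour 1: 18, hour 2: 18, hour 3: 8, hour 4: 0, hour 5: 0.
Peak is 18.

18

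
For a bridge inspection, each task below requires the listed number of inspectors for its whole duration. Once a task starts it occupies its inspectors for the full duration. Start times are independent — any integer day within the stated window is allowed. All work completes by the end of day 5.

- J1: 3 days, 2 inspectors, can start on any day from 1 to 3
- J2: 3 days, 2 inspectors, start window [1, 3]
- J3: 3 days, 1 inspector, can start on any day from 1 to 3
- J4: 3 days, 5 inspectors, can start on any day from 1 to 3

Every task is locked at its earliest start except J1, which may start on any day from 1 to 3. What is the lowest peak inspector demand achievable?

10

J1@1: d1:10  d2:10  d3:10  d4:0  d5:0 → peak 10
J1@2: d1:8  d2:10  d3:10  d4:2  d5:0 → peak 10
J1@3: d1:8  d2:8  d3:10  d4:2  d5:2 → peak 10
Best is J1@1, peak 10.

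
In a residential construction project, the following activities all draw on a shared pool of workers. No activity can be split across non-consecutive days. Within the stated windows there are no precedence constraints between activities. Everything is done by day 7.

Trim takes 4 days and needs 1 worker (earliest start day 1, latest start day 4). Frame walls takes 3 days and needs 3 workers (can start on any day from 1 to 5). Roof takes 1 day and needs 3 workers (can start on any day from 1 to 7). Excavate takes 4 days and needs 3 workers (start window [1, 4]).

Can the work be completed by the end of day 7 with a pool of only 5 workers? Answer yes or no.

no

The minimum achievable peak is 6; 5 < 6, so no feasible schedule stays within the cap.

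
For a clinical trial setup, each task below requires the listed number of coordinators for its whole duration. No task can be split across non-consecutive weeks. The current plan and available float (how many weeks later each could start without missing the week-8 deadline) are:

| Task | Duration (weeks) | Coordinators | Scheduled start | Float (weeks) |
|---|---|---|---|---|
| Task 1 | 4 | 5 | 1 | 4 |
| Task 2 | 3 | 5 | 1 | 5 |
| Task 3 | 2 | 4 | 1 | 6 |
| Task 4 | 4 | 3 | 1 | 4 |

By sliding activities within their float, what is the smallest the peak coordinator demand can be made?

Early-start (Task 1@1, Task 2@1, Task 3@1, Task 4@1) gives peak 17: w1:17  w2:17  w3:13  w4:8  w5:0  w6:0  w7:0  w8:0.
Shift Task 2→5, Task 4→3.
Schedule Task 1@1, Task 2@5, Task 3@1, Task 4@3: w1:9  w2:9  w3:8  w4:8  w5:8  w6:8  w7:5  w8:0 — peak 9.

9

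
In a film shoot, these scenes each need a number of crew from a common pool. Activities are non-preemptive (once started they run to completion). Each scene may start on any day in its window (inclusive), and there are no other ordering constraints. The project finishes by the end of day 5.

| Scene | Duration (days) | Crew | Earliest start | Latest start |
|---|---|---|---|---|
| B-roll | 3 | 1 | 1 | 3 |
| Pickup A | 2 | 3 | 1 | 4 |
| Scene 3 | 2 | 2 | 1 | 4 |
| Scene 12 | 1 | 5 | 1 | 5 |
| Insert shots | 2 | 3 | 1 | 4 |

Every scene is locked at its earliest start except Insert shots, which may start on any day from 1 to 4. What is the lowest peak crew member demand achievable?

Insert shots@1: d1:14  d2:9  d3:1  d4:0  d5:0 → peak 14
Insert shots@2: d1:11  d2:9  d3:4  d4:0  d5:0 → peak 11
Insert shots@3: d1:11  d2:6  d3:4  d4:3  d5:0 → peak 11
Insert shots@4: d1:11  d2:6  d3:1  d4:3  d5:3 → peak 11
Best is Insert shots@2, peak 11.

11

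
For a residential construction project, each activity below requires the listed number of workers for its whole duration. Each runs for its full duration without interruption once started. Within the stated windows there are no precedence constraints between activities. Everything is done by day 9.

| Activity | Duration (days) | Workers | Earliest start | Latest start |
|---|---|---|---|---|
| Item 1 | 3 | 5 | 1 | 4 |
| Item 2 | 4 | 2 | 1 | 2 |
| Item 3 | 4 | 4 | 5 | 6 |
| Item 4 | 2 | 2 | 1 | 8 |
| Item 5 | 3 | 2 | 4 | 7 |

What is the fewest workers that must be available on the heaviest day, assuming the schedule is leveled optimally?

Early-start (Item 1@1, Item 2@1, Item 3@5, Item 4@1, Item 5@4) gives peak 9: d1:9  d2:9  d3:7  d4:4  d5:6  d6:6  d7:4  d8:4  d9:0.
Shift Item 4→4, Item 5→6.
Schedule Item 1@1, Item 2@1, Item 3@5, Item 4@4, Item 5@6: d1:7  d2:7  d3:7  d4:4  d5:6  d6:6  d7:6  d8:6  d9:0 — peak 7.

7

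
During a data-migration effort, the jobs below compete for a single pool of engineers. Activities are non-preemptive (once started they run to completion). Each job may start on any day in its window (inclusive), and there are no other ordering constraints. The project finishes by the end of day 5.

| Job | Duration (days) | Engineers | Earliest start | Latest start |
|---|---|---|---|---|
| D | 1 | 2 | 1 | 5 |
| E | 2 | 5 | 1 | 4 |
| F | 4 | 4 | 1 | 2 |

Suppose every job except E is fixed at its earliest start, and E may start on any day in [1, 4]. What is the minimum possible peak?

9

E@1: d1:11  d2:9  d3:4  d4:4  d5:0 → peak 11
E@2: d1:6  d2:9  d3:9  d4:4  d5:0 → peak 9
E@3: d1:6  d2:4  d3:9  d4:9  d5:0 → peak 9
E@4: d1:6  d2:4  d3:4  d4:9  d5:5 → peak 9
Best is E@2, peak 9.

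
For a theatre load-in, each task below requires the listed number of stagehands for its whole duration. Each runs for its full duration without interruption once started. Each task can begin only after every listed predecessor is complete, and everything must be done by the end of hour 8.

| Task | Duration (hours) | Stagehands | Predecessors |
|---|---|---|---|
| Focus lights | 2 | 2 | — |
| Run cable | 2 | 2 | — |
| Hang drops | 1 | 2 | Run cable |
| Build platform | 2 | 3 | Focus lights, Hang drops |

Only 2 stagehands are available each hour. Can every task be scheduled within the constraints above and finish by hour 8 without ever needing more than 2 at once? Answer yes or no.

no

The minimum achievable peak is 3; 2 < 3, so no feasible schedule stays within the cap.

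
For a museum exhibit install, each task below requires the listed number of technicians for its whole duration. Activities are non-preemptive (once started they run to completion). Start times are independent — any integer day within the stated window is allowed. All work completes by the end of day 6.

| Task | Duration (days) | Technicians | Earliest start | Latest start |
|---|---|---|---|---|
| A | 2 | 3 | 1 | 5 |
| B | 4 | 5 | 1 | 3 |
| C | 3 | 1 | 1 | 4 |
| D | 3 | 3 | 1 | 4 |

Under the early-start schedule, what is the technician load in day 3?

9

At early start, day 3 has: B, C, D.
Demand: 5 + 1 + 3 = 9.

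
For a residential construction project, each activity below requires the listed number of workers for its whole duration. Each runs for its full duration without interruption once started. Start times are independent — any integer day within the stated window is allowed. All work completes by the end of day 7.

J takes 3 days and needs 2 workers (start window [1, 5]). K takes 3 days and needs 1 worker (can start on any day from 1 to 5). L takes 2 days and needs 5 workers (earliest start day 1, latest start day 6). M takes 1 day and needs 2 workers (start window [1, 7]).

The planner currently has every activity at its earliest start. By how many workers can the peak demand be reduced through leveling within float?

5

Early-start peak: d1:10  d2:8  d3:3  d4:0  d5:0  d6:0  d7:0 ⇒ 10.
Leveled (J@1, K@1, L@4, M@1): d1:5  d2:3  d3:3  d4:5  d5:5  d6:0  d7:0 ⇒ 5.
Reduction 10 − 5 = 5.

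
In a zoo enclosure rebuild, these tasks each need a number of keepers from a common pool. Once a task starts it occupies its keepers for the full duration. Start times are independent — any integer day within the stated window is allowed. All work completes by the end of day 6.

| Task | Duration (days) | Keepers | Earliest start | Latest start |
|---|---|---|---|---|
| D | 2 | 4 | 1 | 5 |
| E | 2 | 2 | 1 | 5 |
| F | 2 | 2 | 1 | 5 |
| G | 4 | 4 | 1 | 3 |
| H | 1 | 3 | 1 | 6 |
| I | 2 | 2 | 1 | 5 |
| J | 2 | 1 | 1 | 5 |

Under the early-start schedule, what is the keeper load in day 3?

4

At early start, day 3 has: G.
Demand: 4 = 4.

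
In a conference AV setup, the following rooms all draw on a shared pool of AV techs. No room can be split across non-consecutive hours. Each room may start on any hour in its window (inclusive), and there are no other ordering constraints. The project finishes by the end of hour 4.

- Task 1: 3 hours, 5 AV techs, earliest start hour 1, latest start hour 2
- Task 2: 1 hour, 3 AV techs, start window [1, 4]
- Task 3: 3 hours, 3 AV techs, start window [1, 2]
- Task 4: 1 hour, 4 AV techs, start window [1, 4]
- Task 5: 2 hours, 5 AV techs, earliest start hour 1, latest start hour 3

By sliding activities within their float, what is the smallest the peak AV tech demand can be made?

Early-start (Task 1@1, Task 2@1, Task 3@1, Task 4@1, Task 5@1) gives peak 20: h1:20  h2:13  h3:8  h4:0.
Shift Task 4→2, Task 5→3.
Schedule Task 1@1, Task 2@1, Task 3@1, Task 4@2, Task 5@3: h1:11  h2:12  h3:13  h4:5 — peak 13.

13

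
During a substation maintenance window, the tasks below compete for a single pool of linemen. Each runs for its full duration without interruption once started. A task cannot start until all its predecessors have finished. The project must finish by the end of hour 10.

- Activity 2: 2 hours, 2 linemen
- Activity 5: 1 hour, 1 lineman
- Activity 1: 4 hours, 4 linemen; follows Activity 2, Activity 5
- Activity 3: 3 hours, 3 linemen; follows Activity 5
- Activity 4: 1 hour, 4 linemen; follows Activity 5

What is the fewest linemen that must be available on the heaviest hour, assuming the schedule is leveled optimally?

4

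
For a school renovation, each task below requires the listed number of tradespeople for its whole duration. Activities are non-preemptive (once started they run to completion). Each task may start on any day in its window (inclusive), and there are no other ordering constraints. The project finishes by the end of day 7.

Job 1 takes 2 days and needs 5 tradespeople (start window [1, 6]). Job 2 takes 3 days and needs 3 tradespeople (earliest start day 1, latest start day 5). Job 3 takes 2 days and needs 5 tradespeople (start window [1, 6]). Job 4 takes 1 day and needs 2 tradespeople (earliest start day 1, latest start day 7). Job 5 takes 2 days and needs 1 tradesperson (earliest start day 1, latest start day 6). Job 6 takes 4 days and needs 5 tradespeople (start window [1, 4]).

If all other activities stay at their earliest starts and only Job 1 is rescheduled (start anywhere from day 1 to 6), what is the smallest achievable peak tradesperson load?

Job 1@1: d1:21  d2:19  d3:8  d4:5  d5:0  d6:0  d7:0 → peak 21
Job 1@2: d1:16  d2:19  d3:13  d4:5  d5:0  d6:0  d7:0 → peak 19
Job 1@3: d1:16  d2:14  d3:13  d4:10  d5:0  d6:0  d7:0 → peak 16
Job 1@4: d1:16  d2:14  d3:8  d4:10  d5:5  d6:0  d7:0 → peak 16
Job 1@5: d1:16  d2:14  d3:8  d4:5  d5:5  d6:5  d7:0 → peak 16
Job 1@6: d1:16  d2:14  d3:8  d4:5  d5:0  d6:5  d7:5 → peak 16
Best is Job 1@3, peak 16.

16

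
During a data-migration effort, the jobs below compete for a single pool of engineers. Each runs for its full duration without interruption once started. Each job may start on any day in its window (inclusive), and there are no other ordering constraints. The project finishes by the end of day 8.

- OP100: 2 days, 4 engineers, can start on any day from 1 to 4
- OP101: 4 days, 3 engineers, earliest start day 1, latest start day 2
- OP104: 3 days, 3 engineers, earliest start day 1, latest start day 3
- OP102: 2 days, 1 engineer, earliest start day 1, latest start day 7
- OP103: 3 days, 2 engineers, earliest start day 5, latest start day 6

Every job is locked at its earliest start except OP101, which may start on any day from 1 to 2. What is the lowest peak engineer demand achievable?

OP101@1: d1:11  d2:11  d3:6  d4:3  d5:2  d6:2  d7:2  d8:0 → peak 11
OP101@2: d1:8  d2:11  d3:6  d4:3  d5:5  d6:2  d7:2  d8:0 → peak 11
Best is OP101@1, peak 11.

11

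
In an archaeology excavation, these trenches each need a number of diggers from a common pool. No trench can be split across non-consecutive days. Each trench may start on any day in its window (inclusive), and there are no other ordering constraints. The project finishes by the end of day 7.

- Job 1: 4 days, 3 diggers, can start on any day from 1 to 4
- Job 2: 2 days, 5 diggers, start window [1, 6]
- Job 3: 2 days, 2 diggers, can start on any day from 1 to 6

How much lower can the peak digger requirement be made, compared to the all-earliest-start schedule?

Early-start peak: d1:10  d2:10  d3:3  d4:3  d5:0  d6:0  d7:0 ⇒ 10.
Leveled (Job 1@1, Job 2@5, Job 3@1): d1:5  d2:5  d3:3  d4:3  d5:5  d6:5  d7:0 ⇒ 5.
Reduction 10 − 5 = 5.

5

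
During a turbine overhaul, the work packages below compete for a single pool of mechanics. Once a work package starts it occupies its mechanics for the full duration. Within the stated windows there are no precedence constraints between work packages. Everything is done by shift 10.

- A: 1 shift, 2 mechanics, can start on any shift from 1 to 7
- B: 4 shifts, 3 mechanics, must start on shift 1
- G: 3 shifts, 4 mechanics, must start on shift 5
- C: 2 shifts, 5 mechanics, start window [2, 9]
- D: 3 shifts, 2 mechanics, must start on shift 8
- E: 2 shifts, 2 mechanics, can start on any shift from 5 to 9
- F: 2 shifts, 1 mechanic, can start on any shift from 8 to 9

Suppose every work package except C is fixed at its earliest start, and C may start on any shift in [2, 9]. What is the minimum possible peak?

C@2: s1:5  s2:8  s3:8  s4:3  s5:6  s6:6  s7:4  s8:3  s9:3  s10:2 → peak 8
C@3: s1:5  s2:3  s3:8  s4:8  s5:6  s6:6  s7:4  s8:3  s9:3  s10:2 → peak 8
C@4: s1:5  s2:3  s3:3  s4:8  s5:11  s6:6  s7:4  s8:3  s9:3  s10:2 → peak 11
C@5: s1:5  s2:3  s3:3  s4:3  s5:11  s6:11  s7:4  s8:3  s9:3  s10:2 → peak 11
C@6: s1:5  s2:3  s3:3  s4:3  s5:6  s6:11  s7:9  s8:3  s9:3  s10:2 → peak 11
C@7: s1:5  s2:3  s3:3  s4:3  s5:6  s6:6  s7:9  s8:8  s9:3  s10:2 → peak 9
C@8: s1:5  s2:3  s3:3  s4:3  s5:6  s6:6  s7:4  s8:8  s9:8  s10:2 → peak 8
C@9: s1:5  s2:3  s3:3  s4:3  s5:6  s6:6  s7:4  s8:3  s9:8  s10:7 → peak 8
Best is C@2, peak 8.

8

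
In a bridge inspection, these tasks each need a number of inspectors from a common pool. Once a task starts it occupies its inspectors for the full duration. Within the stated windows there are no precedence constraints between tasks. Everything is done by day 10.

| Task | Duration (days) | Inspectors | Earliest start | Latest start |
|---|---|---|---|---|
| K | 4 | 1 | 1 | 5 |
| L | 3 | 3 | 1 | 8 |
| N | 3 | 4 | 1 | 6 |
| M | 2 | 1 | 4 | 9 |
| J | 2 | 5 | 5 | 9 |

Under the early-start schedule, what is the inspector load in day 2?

8

At early start, day 2 has: K, L, N.
Demand: 1 + 3 + 4 = 8.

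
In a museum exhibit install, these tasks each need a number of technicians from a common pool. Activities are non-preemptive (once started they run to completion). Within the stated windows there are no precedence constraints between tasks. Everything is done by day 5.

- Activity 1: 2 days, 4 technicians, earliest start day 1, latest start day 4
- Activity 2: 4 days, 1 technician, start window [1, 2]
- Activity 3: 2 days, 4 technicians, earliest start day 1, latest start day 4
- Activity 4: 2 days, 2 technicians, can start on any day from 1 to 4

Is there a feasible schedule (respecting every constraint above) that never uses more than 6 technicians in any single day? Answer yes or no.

no

The minimum achievable peak is 7; 6 < 7, so no feasible schedule stays within the cap.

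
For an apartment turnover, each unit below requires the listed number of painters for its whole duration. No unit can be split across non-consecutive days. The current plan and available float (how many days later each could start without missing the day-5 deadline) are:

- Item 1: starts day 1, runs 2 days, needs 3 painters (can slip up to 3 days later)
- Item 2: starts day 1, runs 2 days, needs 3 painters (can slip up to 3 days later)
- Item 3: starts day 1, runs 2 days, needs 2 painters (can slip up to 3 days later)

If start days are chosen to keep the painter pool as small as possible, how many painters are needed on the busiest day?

5

Early-start (Item 1@1, Item 2@1, Item 3@1) gives peak 8: d1:8  d2:8  d3:0  d4:0  d5:0.
Shift Item 2→3.
Schedule Item 1@1, Item 2@3, Item 3@1: d1:5  d2:5  d3:3  d4:3  d5:0 — peak 5.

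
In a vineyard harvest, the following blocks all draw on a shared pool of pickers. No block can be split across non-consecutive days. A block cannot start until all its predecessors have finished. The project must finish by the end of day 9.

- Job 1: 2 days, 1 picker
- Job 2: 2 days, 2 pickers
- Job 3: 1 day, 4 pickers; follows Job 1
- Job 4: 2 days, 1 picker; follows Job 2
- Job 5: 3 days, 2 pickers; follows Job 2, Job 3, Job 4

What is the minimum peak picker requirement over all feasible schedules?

4

Early-start (Job 1@1, Job 2@1, Job 3@3, Job 4@3, Job 5@5) gives peak 5: d1:3  d2:3  d3:5  d4:1  d5:2  d6:2  d7:2  d8:0  d9:0.
Shift Job 4→4, Job 5→6.
Schedule Job 1@1, Job 2@1, Job 3@3, Job 4@4, Job 5@6: d1:3  d2:3  d3:4  d4:1  d5:1  d6:2  d7:2  d8:2  d9:0 — peak 4.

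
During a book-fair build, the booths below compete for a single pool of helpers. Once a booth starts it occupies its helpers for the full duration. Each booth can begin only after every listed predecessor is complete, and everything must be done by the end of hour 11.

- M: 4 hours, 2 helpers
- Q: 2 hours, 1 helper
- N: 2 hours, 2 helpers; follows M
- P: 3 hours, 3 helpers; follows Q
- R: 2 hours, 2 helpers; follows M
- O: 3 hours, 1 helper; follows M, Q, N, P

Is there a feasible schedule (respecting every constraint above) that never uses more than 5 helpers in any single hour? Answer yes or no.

Schedule M@1, Q@1, N@5, P@3, R@6, O@7: h1:3  h2:3  h3:5  h4:5  h5:5  h6:4  h7:3  h8:1  h9:1  h10:0  h11:0 — peak 5 ≤ 5.

yes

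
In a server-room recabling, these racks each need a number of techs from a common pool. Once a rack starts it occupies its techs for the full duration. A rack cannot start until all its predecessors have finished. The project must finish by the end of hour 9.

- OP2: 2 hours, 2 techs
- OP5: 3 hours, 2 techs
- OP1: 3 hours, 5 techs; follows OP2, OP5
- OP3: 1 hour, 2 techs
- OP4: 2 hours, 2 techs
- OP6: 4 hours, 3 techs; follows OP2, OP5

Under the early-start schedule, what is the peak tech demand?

8

Early-start schedule: OP2@1, OP5@1, OP1@4, OP3@1, OP4@1, OP6@4.
Load per hour: hour 1: 8, hour 2: 6, hour 3: 2, hour 4: 8, hour 5: 8, hour 6: 8, hour 7: 3, hour 8: 0, hour 9: 0.
Peak is 8.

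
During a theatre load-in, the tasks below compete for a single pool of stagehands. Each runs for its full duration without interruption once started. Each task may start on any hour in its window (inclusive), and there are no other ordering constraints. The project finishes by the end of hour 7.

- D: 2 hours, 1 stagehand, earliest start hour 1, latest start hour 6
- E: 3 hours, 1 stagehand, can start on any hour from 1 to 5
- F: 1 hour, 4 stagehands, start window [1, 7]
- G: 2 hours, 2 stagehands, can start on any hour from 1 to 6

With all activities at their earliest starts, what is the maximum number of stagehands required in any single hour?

8

Early-start schedule: D@1, E@1, F@1, G@1.
Load per hour: hour 1: 8, hour 2: 4, hour 3: 1, hour 4: 0, hour 5: 0, hour 6: 0, hour 7: 0.
Peak is 8.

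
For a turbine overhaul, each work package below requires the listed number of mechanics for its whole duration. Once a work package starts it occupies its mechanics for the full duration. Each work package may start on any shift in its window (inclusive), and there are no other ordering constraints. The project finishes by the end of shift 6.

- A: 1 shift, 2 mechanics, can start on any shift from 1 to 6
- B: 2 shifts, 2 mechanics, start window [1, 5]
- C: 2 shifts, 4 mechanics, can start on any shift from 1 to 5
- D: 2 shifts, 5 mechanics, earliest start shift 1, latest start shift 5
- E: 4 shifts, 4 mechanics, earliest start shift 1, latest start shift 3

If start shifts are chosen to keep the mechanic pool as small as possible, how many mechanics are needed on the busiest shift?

Early-start (A@1, B@1, C@1, D@1, E@1) gives peak 17: s1:17  s2:15  s3:4  s4:4  s5:0  s6:0.
Shift C→3, D→5.
Schedule A@1, B@1, C@3, D@5, E@1: s1:8  s2:6  s3:8  s4:8  s5:5  s6:5 — peak 8.

8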